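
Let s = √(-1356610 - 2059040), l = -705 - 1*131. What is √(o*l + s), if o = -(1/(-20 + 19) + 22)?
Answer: √(17556 + 5*I*√136626) ≈ 132.68 + 6.9646*I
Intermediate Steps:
l = -836 (l = -705 - 131 = -836)
o = -21 (o = -(1/(-1) + 22) = -(-1 + 22) = -1*21 = -21)
s = 5*I*√136626 (s = √(-3415650) = 5*I*√136626 ≈ 1848.1*I)
√(o*l + s) = √(-21*(-836) + 5*I*√136626) = √(17556 + 5*I*√136626)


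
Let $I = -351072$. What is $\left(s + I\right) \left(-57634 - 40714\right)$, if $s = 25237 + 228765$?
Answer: $9546640360$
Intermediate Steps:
$s = 254002$
$\left(s + I\right) \left(-57634 - 40714\right) = \left(254002 - 351072\right) \left(-57634 - 40714\right) = \left(-97070\right) \left(-98348\right) = 9546640360$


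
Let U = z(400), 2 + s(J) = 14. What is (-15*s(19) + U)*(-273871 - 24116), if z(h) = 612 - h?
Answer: -9535584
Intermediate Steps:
s(J) = 12 (s(J) = -2 + 14 = 12)
U = 212 (U = 612 - 1*400 = 612 - 400 = 212)
(-15*s(19) + U)*(-273871 - 24116) = (-15*12 + 212)*(-273871 - 24116) = (-180 + 212)*(-297987) = 32*(-297987) = -9535584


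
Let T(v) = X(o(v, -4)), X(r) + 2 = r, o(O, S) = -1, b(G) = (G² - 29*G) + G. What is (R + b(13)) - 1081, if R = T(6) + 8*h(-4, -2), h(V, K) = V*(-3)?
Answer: -1183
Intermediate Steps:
b(G) = G² - 28*G
X(r) = -2 + r
h(V, K) = -3*V
T(v) = -3 (T(v) = -2 - 1 = -3)
R = 93 (R = -3 + 8*(-3*(-4)) = -3 + 8*12 = -3 + 96 = 93)
(R + b(13)) - 1081 = (93 + 13*(-28 + 13)) - 1081 = (93 + 13*(-15)) - 1081 = (93 - 195) - 1081 = -102 - 1081 = -1183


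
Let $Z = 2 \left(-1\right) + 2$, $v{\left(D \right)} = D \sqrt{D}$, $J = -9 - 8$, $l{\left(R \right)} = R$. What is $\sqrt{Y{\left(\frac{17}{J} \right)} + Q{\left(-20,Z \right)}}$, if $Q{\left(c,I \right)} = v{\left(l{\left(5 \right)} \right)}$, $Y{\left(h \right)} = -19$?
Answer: $\sqrt{-19 + 5 \sqrt{5}} \approx 2.7964 i$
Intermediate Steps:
$J = -17$
$v{\left(D \right)} = D^{\frac{3}{2}}$
$Z = 0$ ($Z = -2 + 2 = 0$)
$Q{\left(c,I \right)} = 5 \sqrt{5}$ ($Q{\left(c,I \right)} = 5^{\frac{3}{2}} = 5 \sqrt{5}$)
$\sqrt{Y{\left(\frac{17}{J} \right)} + Q{\left(-20,Z \right)}} = \sqrt{-19 + 5 \sqrt{5}}$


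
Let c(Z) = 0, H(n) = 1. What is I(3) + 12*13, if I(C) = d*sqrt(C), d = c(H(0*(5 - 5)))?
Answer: 156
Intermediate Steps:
d = 0
I(C) = 0 (I(C) = 0*sqrt(C) = 0)
I(3) + 12*13 = 0 + 12*13 = 0 + 156 = 156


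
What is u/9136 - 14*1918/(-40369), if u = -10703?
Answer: -26678505/52687312 ≈ -0.50636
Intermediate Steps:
u/9136 - 14*1918/(-40369) = -10703/9136 - 14*1918/(-40369) = -10703*1/9136 - 26852*(-1/40369) = -10703/9136 + 3836/5767 = -26678505/52687312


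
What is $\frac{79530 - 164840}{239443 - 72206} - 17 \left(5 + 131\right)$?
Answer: $- \frac{386737254}{167237} \approx -2312.5$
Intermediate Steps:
$\frac{79530 - 164840}{239443 - 72206} - 17 \left(5 + 131\right) = - \frac{85310}{167237} - 17 \cdot 136 = \left(-85310\right) \frac{1}{167237} - 2312 = - \frac{85310}{167237} - 2312 = - \frac{386737254}{167237}$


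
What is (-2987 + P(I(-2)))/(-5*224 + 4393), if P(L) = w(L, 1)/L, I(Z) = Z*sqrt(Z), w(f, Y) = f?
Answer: -2986/3273 ≈ -0.91231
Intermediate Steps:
I(Z) = Z**(3/2)
P(L) = 1 (P(L) = L/L = 1)
(-2987 + P(I(-2)))/(-5*224 + 4393) = (-2987 + 1)/(-5*224 + 4393) = -2986/(-1120 + 4393) = -2986/3273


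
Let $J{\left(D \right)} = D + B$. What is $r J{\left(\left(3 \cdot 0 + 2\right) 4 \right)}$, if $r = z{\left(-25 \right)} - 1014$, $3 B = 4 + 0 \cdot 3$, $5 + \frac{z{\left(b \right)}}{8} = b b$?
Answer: $\frac{110488}{3} \approx 36829.0$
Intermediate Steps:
$z{\left(b \right)} = -40 + 8 b^{2}$ ($z{\left(b \right)} = -40 + 8 b b = -40 + 8 b^{2}$)
$B = \frac{4}{3}$ ($B = \frac{4 + 0 \cdot 3}{3} = \frac{4 + 0}{3} = \frac{1}{3} \cdot 4 = \frac{4}{3} \approx 1.3333$)
$J{\left(D \right)} = \frac{4}{3} + D$ ($J{\left(D \right)} = D + \frac{4}{3} = \frac{4}{3} + D$)
$r = 3946$ ($r = \left(-40 + 8 \left(-25\right)^{2}\right) - 1014 = \left(-40 + 8 \cdot 625\right) - 1014 = \left(-40 + 5000\right) - 1014 = 4960 - 1014 = 3946$)
$r J{\left(\left(3 \cdot 0 + 2\right) 4 \right)} = 3946 \left(\frac{4}{3} + \left(3 \cdot 0 + 2\right) 4\right) = 3946 \left(\frac{4}{3} + \left(0 + 2\right) 4\right) = 3946 \left(\frac{4}{3} + 2 \cdot 4\right) = 3946 \left(\frac{4}{3} + 8\right) = 3946 \cdot \frac{28}{3} = \frac{110488}{3}$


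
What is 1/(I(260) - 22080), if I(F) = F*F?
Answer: 1/45520 ≈ 2.1968e-5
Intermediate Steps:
I(F) = F**2
1/(I(260) - 22080) = 1/(260**2 - 22080) = 1/(67600 - 22080) = 1/45520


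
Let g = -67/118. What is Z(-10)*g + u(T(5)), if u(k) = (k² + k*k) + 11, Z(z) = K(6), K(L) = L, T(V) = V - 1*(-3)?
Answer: 8000/59 ≈ 135.59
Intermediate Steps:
T(V) = 3 + V (T(V) = V + 3 = 3 + V)
Z(z) = 6
u(k) = 11 + 2*k² (u(k) = (k² + k²) + 11 = 2*k² + 11 = 11 + 2*k²)
g = -67/118 (g = -67*1/118 = -67/118 ≈ -0.56780)
Z(-10)*g + u(T(5)) = 6*(-67/118) + (11 + 2*(3 + 5)²) = -201/59 + (11 + 2*8²) = -201/59 + (11 + 2*64) = -201/59 + (11 + 128) = -201/59 + 139 = 8000/59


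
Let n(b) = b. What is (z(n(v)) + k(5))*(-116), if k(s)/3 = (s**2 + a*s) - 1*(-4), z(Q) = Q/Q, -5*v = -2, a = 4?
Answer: -17168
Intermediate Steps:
v = 2/5 (v = -1/5*(-2) = 2/5 ≈ 0.40000)
z(Q) = 1
k(s) = 12 + 3*s**2 + 12*s (k(s) = 3*((s**2 + 4*s) - 1*(-4)) = 3*((s**2 + 4*s) + 4) = 3*(4 + s**2 + 4*s) = 12 + 3*s**2 + 12*s)
(z(n(v)) + k(5))*(-116) = (1 + (12 + 3*5**2 + 12*5))*(-116) = (1 + (12 + 3*25 + 60))*(-116) = (1 + (12 + 75 + 60))*(-116) = (1 + 147)*(-116) = 148*(-116) = -17168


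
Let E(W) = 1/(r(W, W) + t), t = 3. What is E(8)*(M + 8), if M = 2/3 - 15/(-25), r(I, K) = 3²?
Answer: 139/180 ≈ 0.77222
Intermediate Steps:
r(I, K) = 9
M = 19/15 (M = 2*(⅓) - 15*(-1/25) = ⅔ + ⅗ = 19/15 ≈ 1.2667)
E(W) = 1/12 (E(W) = 1/(9 + 3) = 1/12)
E(8)*(M + 8) = (19/15 + 8)/12 = (1/12)*(139/15) = 139/180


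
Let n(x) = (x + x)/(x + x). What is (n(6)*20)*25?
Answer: 500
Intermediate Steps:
n(x) = 1 (n(x) = (2*x)/((2*x)) = (2*x)*(1/(2*x)) = 1)
(n(6)*20)*25 = (1*20)*25 = 20*25 = 500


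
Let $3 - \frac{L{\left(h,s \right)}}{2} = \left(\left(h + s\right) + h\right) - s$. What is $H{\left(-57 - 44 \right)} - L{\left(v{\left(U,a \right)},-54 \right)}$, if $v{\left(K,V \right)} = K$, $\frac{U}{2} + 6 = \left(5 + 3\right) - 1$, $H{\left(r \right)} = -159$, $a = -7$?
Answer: $-157$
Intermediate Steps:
$U = 2$ ($U = -12 + 2 \left(\left(5 + 3\right) - 1\right) = -12 + 2 \left(8 - 1\right) = -12 + 2 \cdot 7 = -12 + 14 = 2$)
$L{\left(h,s \right)} = 6 - 4 h$ ($L{\left(h,s \right)} = 6 - 2 \left(\left(\left(h + s\right) + h\right) - s\right) = 6 - 2 \left(\left(s + 2 h\right) - s\right) = 6 - 2 \cdot 2 h = 6 - 4 h$)
$H{\left(-57 - 44 \right)} - L{\left(v{\left(U,a \right)},-54 \right)} = -159 - \left(6 - 8\right) = -159 - -2 = -159 + 2 = -157$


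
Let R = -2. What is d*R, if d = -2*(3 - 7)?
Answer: -16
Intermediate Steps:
d = 8 (d = -2*(-4) = 8)
d*R = 8*(-2) = -16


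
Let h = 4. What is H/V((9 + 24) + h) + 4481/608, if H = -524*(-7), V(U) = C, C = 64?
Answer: 39327/608 ≈ 64.683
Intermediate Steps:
V(U) = 64
H = 3668
H/V((9 + 24) + h) + 4481/608 = 3668/64 + 4481/608 = 3668*(1/64) + 4481*(1/608) = 917/16 + 4481/608 = 39327/608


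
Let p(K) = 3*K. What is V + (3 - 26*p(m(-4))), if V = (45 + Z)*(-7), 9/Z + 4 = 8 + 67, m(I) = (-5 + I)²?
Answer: -470793/71 ≈ -6630.9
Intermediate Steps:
Z = 9/71 (Z = 9/(-4 + (8 + 67)) = 9/(-4 + 75) = 9/71 ≈ 0.12676)
V = -22428/71 (V = (45 + 9/71)*(-7) = (3204/71)*(-7) = -22428/71 ≈ -315.89)
V + (3 - 26*p(m(-4))) = -22428/71 + (3 - 78*(-5 - 4)²) = -22428/71 + (3 - 78*(-9)²) = -22428/71 + (3 - 78*81) = -22428/71 + (3 - 26*243) = -22428/71 + (3 - 6318) = -22428/71 - 6315 = -470793/71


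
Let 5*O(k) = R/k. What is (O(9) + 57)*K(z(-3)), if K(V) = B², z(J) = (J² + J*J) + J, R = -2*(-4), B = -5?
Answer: 12865/9 ≈ 1429.4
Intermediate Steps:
R = 8
z(J) = J + 2*J² (z(J) = (J² + J²) + J = 2*J² + J = J + 2*J²)
K(V) = 25 (K(V) = (-5)² = 25)
O(k) = 8/(5*k) (O(k) = (8/k)/5 = 8/(5*k))
(O(9) + 57)*K(z(-3)) = ((8/5)/9 + 57)*25 = ((8/5)*(⅑) + 57)*25 = (8/45 + 57)*25 = (2573/45)*25 = 12865/9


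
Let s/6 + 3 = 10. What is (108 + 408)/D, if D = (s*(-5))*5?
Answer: -86/175 ≈ -0.49143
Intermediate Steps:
s = 42 (s = -18 + 6*10 = -18 + 60 = 42)
D = -1050 (D = (42*(-5))*5 = -210*5 = -1050)
(108 + 408)/D = (108 + 408)/(-1050) = 516*(-1/1050) = -86/175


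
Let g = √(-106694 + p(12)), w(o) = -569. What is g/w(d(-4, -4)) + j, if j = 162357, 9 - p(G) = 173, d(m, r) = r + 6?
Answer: 162357 - 23*I*√202/569 ≈ 1.6236e+5 - 0.5745*I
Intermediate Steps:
d(m, r) = 6 + r
p(G) = -164 (p(G) = 9 - 1*173 = 9 - 173 = -164)
g = 23*I*√202 (g = √(-106694 - 164) = √(-106858) = 23*I*√202 ≈ 326.89*I)
g/w(d(-4, -4)) + j = (23*I*√202)/(-569) + 162357 = (23*I*√202)*(-1/569) + 162357 = -23*I*√202/569 + 162357 = 162357 - 23*I*√202/569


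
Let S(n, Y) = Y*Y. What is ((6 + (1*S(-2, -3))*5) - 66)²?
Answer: 225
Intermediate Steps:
S(n, Y) = Y²
((6 + (1*S(-2, -3))*5) - 66)² = ((6 + (1*(-3)²)*5) - 66)² = ((6 + (1*9)*5) - 66)² = ((6 + 9*5) - 66)² = ((6 + 45) - 66)² = (51 - 66)² = (-15)² = 225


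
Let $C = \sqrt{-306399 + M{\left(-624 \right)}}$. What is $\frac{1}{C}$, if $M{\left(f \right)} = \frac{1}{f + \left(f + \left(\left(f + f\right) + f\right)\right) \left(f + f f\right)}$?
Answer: $- \frac{4988 i \sqrt{11594965138254615}}{297306798416785} \approx - 0.0018066 i$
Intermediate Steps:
$M{\left(f \right)} = \frac{1}{f + 4 f \left(f + f^{2}\right)}$ ($M{\left(f \right)} = \frac{1}{f + \left(f + \left(2 f + f\right)\right) \left(f + f^{2}\right)} = \frac{1}{f + \left(f + 3 f\right) \left(f + f^{2}\right)} = \frac{1}{f + 4 f \left(f + f^{2}\right)}$)
$C = \frac{i \sqrt{11594965138254615}}{194532}$ ($C = \sqrt{-306399 + \frac{1}{\left(-624\right) \left(1 + 4 \left(-624\right) + 4 \left(-624\right)^{2}\right)}} = \sqrt{-306399 - \frac{1}{624 \left(1 - 2496 + 4 \cdot 389376\right)}} = \sqrt{-306399 - \frac{1}{624 \left(1 - 2496 + 1557504\right)}} = \sqrt{-306399 - \frac{1}{624 \cdot 1555009}} = \sqrt{-306399 - \frac{1}{970325616}} = \sqrt{- \frac{297306798416785}{970325616}} = \frac{i \sqrt{11594965138254615}}{194532} \approx 553.53 i$)
$\frac{1}{C} = \frac{1}{\frac{1}{194532} i \sqrt{11594965138254615}} = - \frac{4988 i \sqrt{11594965138254615}}{297306798416785}$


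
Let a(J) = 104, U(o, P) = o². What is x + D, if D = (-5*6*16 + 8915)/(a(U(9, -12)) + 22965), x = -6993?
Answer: -161313082/23069 ≈ -6992.6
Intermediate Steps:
D = 8435/23069 (D = (-5*6*16 + 8915)/(104 + 22965) = (-30*16 + 8915)/23069 = (-480 + 8915)*(1/23069) = 8435*(1/23069) = 8435/23069 ≈ 0.36564)
x + D = -6993 + 8435/23069 = -161313082/23069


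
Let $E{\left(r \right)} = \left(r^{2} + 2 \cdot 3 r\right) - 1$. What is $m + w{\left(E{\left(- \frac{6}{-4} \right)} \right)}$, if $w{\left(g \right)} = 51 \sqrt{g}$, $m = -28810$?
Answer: $-28810 + \frac{51 \sqrt{41}}{2} \approx -28647.0$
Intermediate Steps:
$E{\left(r \right)} = -1 + r^{2} + 6 r$ ($E{\left(r \right)} = \left(r^{2} + 6 r\right) - 1 = -1 + r^{2} + 6 r$)
$m + w{\left(E{\left(- \frac{6}{-4} \right)} \right)} = -28810 + 51 \sqrt{-1 + \left(- \frac{6}{-4}\right)^{2} + 6 \left(- \frac{6}{-4}\right)} = -28810 + 51 \sqrt{-1 + \left(\left(-6\right) \left(- \frac{1}{4}\right)\right)^{2} + 6 \left(\left(-6\right) \left(- \frac{1}{4}\right)\right)} = -28810 + 51 \sqrt{-1 + \left(\frac{3}{2}\right)^{2} + 6 \cdot \frac{3}{2}} = -28810 + 51 \sqrt{-1 + \frac{9}{4} + 9} = -28810 + 51 \sqrt{\frac{41}{4}} = -28810 + 51 \frac{\sqrt{41}}{2} = -28810 + \frac{51 \sqrt{41}}{2}$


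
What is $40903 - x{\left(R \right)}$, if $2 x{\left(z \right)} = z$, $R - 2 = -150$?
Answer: $40977$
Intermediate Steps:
$R = -148$ ($R = 2 - 150 = -148$)
$x{\left(z \right)} = \frac{z}{2}$
$40903 - x{\left(R \right)} = 40903 - \frac{1}{2} \left(-148\right) = 40903 - -74 = 40903 + 74 = 40977$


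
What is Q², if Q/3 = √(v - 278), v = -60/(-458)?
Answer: -572688/229 ≈ -2500.8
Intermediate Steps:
v = 30/229 (v = -60*(-1/458) = 30/229 ≈ 0.13100)
Q = 12*I*√910733/229 (Q = 3*√(30/229 - 278) = 3*√(-63632/229) = 3*(4*I*√910733/229) = 12*I*√910733/229 ≈ 50.008*I)
Q² = (12*I*√910733/229)² = -572688/229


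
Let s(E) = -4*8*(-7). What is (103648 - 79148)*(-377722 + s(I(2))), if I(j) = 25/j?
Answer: -9248701000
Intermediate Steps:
s(E) = 224 (s(E) = -32*(-7) = 224)
(103648 - 79148)*(-377722 + s(I(2))) = (103648 - 79148)*(-377722 + 224) = 24500*(-377498) = -9248701000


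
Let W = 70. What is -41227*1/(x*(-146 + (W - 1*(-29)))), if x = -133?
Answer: -41227/6251 ≈ -6.5953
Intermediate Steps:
-41227*1/(x*(-146 + (W - 1*(-29)))) = -41227*(-1/(133*(-146 + (70 - 1*(-29))))) = -41227*(-1/(133*(-146 + (70 + 29)))) = -41227*(-1/(133*(-146 + 99))) = -41227/((-47*(-133))) = -41227/6251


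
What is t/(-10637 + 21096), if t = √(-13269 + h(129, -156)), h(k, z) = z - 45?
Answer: I*√13470/10459 ≈ 0.011097*I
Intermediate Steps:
h(k, z) = -45 + z
t = I*√13470 (t = √(-13269 + (-45 - 156)) = √(-13269 - 201) = √(-13470) = I*√13470 ≈ 116.06*I)
t/(-10637 + 21096) = (I*√13470)/(-10637 + 21096) = (I*√13470)/10459 = (I*√13470)*(1/10459) = I*√13470/10459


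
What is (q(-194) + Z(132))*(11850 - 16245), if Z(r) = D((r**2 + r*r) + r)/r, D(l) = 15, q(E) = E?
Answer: 37493745/44 ≈ 8.5213e+5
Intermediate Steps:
Z(r) = 15/r
(q(-194) + Z(132))*(11850 - 16245) = (-194 + 15/132)*(11850 - 16245) = (-194 + 15*(1/132))*(-4395) = (-194 + 5/44)*(-4395) = -8531/44*(-4395) = 37493745/44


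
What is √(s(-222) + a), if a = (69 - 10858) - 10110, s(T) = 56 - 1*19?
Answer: 3*I*√2318 ≈ 144.44*I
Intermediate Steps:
s(T) = 37 (s(T) = 56 - 19 = 37)
a = -20899 (a = -10789 - 10110 = -20899)
√(s(-222) + a) = √(37 - 20899) = √(-20862) = 3*I*√2318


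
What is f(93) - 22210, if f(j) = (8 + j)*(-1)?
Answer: -22311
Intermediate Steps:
f(j) = -8 - j
f(93) - 22210 = (-8 - 1*93) - 22210 = (-8 - 93) - 22210 = -101 - 22210 = -22311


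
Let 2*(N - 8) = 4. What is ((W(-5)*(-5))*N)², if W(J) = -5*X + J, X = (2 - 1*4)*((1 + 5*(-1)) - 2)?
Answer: 10562500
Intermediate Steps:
N = 10 (N = 8 + (½)*4 = 8 + 2 = 10)
X = 12 (X = (2 - 4)*((1 - 5) - 2) = -2*(-4 - 2) = -2*(-6) = 12)
W(J) = -60 + J (W(J) = -5*12 + J = -60 + J)
((W(-5)*(-5))*N)² = (((-60 - 5)*(-5))*10)² = (-65*(-5)*10)² = (325*10)² = 3250² = 10562500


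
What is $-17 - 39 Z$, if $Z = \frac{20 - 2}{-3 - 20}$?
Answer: $\frac{311}{23} \approx 13.522$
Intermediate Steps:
$Z = - \frac{18}{23}$ ($Z = \frac{18}{-23} = 18 \left(- \frac{1}{23}\right) = - \frac{18}{23} \approx -0.78261$)
$-17 - 39 Z = -17 - - \frac{702}{23} = -17 + \frac{702}{23} = \frac{311}{23}$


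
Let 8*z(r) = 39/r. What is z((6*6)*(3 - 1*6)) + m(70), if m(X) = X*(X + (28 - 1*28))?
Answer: 1411187/288 ≈ 4900.0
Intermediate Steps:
z(r) = 39/(8*r) (z(r) = (39/r)/8 = 39/(8*r))
m(X) = X² (m(X) = X*(X + (28 - 28)) = X*(X + 0) = X*X = X²)
z((6*6)*(3 - 1*6)) + m(70) = 39/(8*(((6*6)*(3 - 1*6)))) + 70² = 39/(8*((36*(3 - 6)))) + 4900 = 39/(8*((36*(-3)))) + 4900 = (39/8)/(-108) + 4900 = (39/8)*(-1/108) + 4900 = -13/288 + 4900 = 1411187/288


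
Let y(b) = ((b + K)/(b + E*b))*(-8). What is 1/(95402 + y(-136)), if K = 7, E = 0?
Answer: 17/1621705 ≈ 1.0483e-5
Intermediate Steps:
y(b) = -8*(7 + b)/b (y(b) = ((b + 7)/(b + 0*b))*(-8) = ((7 + b)/(b + 0))*(-8) = ((7 + b)/b)*(-8) = -8*(7 + b)/b)
1/(95402 + y(-136)) = 1/(95402 + (-8 - 56/(-136))) = 1/(95402 + (-8 - 56*(-1/136))) = 1/(95402 + (-8 + 7/17)) = 1/(95402 - 129/17) = 1/(1621705/17) = 17/1621705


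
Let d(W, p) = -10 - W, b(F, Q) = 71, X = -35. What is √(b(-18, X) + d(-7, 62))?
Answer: 2*√17 ≈ 8.2462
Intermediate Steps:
√(b(-18, X) + d(-7, 62)) = √(71 + (-10 - 1*(-7))) = √(71 + (-10 + 7)) = √(71 - 3) = √68 = 2*√17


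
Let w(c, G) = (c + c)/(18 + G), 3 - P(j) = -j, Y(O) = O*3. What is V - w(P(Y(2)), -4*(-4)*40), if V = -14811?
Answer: -4872828/329 ≈ -14811.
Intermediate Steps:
Y(O) = 3*O
P(j) = 3 + j (P(j) = 3 - (-1)*j = 3 + j)
w(c, G) = 2*c/(18 + G) (w(c, G) = (2*c)/(18 + G) = 2*c/(18 + G))
V - w(P(Y(2)), -4*(-4)*40) = -14811 - 2*(3 + 3*2)/(18 - 4*(-4)*40) = -14811 - 2*(3 + 6)/(18 + 16*40) = -14811 - 2*9/(18 + 640) = -14811 - 2*9/658 = -14811 - 1*9/329 = -14811 - 9/329 = -4872828/329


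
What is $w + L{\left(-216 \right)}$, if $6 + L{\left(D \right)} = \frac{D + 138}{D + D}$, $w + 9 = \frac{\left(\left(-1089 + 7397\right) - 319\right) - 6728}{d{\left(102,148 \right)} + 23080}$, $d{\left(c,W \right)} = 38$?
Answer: $- \frac{4120019}{277416} \approx -14.851$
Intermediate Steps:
$w = - \frac{208801}{23118}$ ($w = -9 + \frac{\left(\left(-1089 + 7397\right) - 319\right) - 6728}{38 + 23080} = -9 + \frac{\left(6308 - 319\right) - 6728}{23118} = -9 + \left(5989 - 6728\right) \frac{1}{23118} = -9 - \frac{739}{23118} = - \frac{208801}{23118} \approx -9.032$)
$L{\left(D \right)} = -6 + \frac{138 + D}{2 D}$ ($L{\left(D \right)} = -6 + \frac{D + 138}{D + D} = -6 + \frac{138 + D}{2 D}$)
$w + L{\left(-216 \right)} = - \frac{208801}{23118} - \left(\frac{11}{2} - \frac{69}{-216}\right) = - \frac{208801}{23118} + \left(- \frac{11}{2} + 69 \left(- \frac{1}{216}\right)\right) = - \frac{208801}{23118} - \frac{419}{72} = - \frac{4120019}{277416}$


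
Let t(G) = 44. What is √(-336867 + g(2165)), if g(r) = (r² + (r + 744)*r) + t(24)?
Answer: √10648387 ≈ 3263.2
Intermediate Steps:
g(r) = 44 + r² + r*(744 + r) (g(r) = (r² + (r + 744)*r) + 44 = (r² + (744 + r)*r) + 44 = (r² + r*(744 + r)) + 44 = 44 + r² + r*(744 + r))
√(-336867 + g(2165)) = √(-336867 + (44 + 2*2165² + 744*2165)) = √(-336867 + (44 + 2*4687225 + 1610760)) = √(-336867 + (44 + 9374450 + 1610760)) = √(-336867 + 10985254) = √10648387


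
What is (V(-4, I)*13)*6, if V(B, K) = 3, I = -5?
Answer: 234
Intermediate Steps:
(V(-4, I)*13)*6 = (3*13)*6 = 39*6 = 234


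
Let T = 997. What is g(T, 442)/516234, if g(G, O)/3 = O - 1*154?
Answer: 144/86039 ≈ 0.0016737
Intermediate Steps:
g(G, O) = -462 + 3*O (g(G, O) = 3*(O - 1*154) = 3*(O - 154) = 3*(-154 + O) = -462 + 3*O)
g(T, 442)/516234 = (-462 + 3*442)/516234 = (-462 + 1326)*(1/516234) = 864*(1/516234) = 144/86039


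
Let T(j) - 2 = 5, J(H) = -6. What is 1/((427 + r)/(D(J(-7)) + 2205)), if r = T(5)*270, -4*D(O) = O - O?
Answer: 315/331 ≈ 0.95166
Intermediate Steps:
T(j) = 7 (T(j) = 2 + 5 = 7)
D(O) = 0 (D(O) = -(O - O)/4 = -¼*0 = 0)
r = 1890 (r = 7*270 = 1890)
1/((427 + r)/(D(J(-7)) + 2205)) = 1/((427 + 1890)/(0 + 2205)) = 1/(2317/2205) = 1/(2317*(1/2205)) = 1/(331/315) = 315/331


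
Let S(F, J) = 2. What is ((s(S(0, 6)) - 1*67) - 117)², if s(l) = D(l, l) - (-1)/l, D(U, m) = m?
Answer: 131769/4 ≈ 32942.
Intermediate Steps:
s(l) = l + 1/l (s(l) = l - (-1)/l = l + 1/l)
((s(S(0, 6)) - 1*67) - 117)² = (((2 + 1/2) - 1*67) - 117)² = (((2 + ½) - 67) - 117)² = ((5/2 - 67) - 117)² = (-129/2 - 117)² = (-363/2)² = 131769/4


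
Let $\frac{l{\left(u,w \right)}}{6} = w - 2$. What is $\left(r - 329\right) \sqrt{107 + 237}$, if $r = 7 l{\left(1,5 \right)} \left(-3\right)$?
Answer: $- 1414 \sqrt{86} \approx -13113.0$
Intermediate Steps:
$l{\left(u,w \right)} = -12 + 6 w$ ($l{\left(u,w \right)} = 6 \left(w - 2\right) = 6 \left(-2 + w\right) = -12 + 6 w$)
$r = -378$ ($r = 7 \left(-12 + 6 \cdot 5\right) \left(-3\right) = 7 \left(-12 + 30\right) \left(-3\right) = 7 \cdot 18 \left(-3\right) = 126 \left(-3\right) = -378$)
$\left(r - 329\right) \sqrt{107 + 237} = \left(-378 - 329\right) \sqrt{107 + 237} = - 707 \sqrt{344} = - 707 \cdot 2 \sqrt{86} = - 1414 \sqrt{86}$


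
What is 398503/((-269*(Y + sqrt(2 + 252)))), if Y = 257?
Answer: -102415271/17698855 + 398503*sqrt(254)/17698855 ≈ -5.4277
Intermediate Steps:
398503/((-269*(Y + sqrt(2 + 252)))) = 398503/((-269*(257 + sqrt(2 + 252)))) = 398503/((-269*(257 + sqrt(254)))) = 398503/(-69133 - 269*sqrt(254))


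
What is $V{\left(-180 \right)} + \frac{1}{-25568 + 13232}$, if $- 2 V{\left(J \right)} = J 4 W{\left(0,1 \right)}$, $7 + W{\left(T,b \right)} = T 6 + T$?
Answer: $- \frac{31086721}{12336} \approx -2520.0$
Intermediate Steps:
$W{\left(T,b \right)} = -7 + 7 T$ ($W{\left(T,b \right)} = -7 + \left(T 6 + T\right) = -7 + \left(6 T + T\right) = -7 + 7 T$)
$V{\left(J \right)} = 14 J$ ($V{\left(J \right)} = - \frac{J 4 \left(-7 + 7 \cdot 0\right)}{2} = - \frac{4 J \left(-7 + 0\right)}{2} = - \frac{4 J \left(-7\right)}{2} = - \frac{\left(-28\right) J}{2} = 14 J$)
$V{\left(-180 \right)} + \frac{1}{-25568 + 13232} = 14 \left(-180\right) + \frac{1}{-25568 + 13232} = -2520 + \frac{1}{-12336} = -2520 - \frac{1}{12336} = - \frac{31086721}{12336}$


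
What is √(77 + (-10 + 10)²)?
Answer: √77 ≈ 8.7750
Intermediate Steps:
√(77 + (-10 + 10)²) = √(77 + 0²) = √(77 + 0) = √77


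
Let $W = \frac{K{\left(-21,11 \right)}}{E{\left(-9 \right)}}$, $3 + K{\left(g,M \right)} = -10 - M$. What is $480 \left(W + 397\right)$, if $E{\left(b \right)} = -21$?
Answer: $\frac{1337760}{7} \approx 1.9111 \cdot 10^{5}$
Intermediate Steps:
$K{\left(g,M \right)} = -13 - M$ ($K{\left(g,M \right)} = -3 - \left(10 + M\right) = -13 - M$)
$W = \frac{8}{7}$ ($W = \frac{-13 - 11}{-21} = \left(-13 - 11\right) \left(- \frac{1}{21}\right) = \left(-24\right) \left(- \frac{1}{21}\right) = \frac{8}{7} \approx 1.1429$)
$480 \left(W + 397\right) = 480 \left(\frac{8}{7} + 397\right) = 480 \cdot \frac{2787}{7} = \frac{1337760}{7}$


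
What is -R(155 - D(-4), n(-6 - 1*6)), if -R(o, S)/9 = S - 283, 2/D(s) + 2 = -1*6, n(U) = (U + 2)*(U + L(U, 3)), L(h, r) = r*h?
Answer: 1773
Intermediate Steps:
L(h, r) = h*r
n(U) = 4*U*(2 + U) (n(U) = (U + 2)*(U + U*3) = (2 + U)*(U + 3*U) = (2 + U)*(4*U) = 4*U*(2 + U))
D(s) = -1/4 (D(s) = 2/(-2 - 1*6) = 2/(-2 - 6) = 2/(-8) = 2*(-1/8) = -1/4)
R(o, S) = 2547 - 9*S (R(o, S) = -9*(S - 283) = -9*(-283 + S) = 2547 - 9*S)
-R(155 - D(-4), n(-6 - 1*6)) = -(2547 - 36*(-6 - 1*6)*(2 + (-6 - 1*6))) = -(2547 - 36*(-6 - 6)*(2 + (-6 - 6))) = -(2547 - 36*(-12)*(2 - 12)) = -(2547 - 36*(-12)*(-10)) = -(2547 - 9*480) = -(2547 - 4320) = -1*(-1773) = 1773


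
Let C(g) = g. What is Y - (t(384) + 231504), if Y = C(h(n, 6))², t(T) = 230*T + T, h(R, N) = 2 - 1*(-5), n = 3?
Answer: -320159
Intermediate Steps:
h(R, N) = 7 (h(R, N) = 2 + 5 = 7)
t(T) = 231*T
Y = 49 (Y = 7² = 49)
Y - (t(384) + 231504) = 49 - (231*384 + 231504) = 49 - (88704 + 231504) = 49 - 1*320208 = 49 - 320208 = -320159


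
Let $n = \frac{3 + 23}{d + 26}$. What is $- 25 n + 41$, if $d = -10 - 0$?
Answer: $\frac{3}{8} \approx 0.375$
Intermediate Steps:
$d = -10$ ($d = -10 + 0 = -10$)
$n = \frac{13}{8}$ ($n = \frac{3 + 23}{-10 + 26} = \frac{26}{16} = 26 \cdot \frac{1}{16} = \frac{13}{8} \approx 1.625$)
$- 25 n + 41 = \left(-25\right) \frac{13}{8} + 41 = - \frac{325}{8} + 41 = \frac{3}{8}$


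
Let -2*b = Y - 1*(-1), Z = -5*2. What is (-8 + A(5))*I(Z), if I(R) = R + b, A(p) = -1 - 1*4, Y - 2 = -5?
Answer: 117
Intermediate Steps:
Y = -3 (Y = 2 - 5 = -3)
Z = -10
b = 1 (b = -(-3 - 1*(-1))/2 = -(-3 + 1)/2 = -½*(-2) = 1)
A(p) = -5 (A(p) = -1 - 4 = -5)
I(R) = 1 + R (I(R) = R + 1 = 1 + R)
(-8 + A(5))*I(Z) = (-8 - 5)*(1 - 10) = -13*(-9) = 117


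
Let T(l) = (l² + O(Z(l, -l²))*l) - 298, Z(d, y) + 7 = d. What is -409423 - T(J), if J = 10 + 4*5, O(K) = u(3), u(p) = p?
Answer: -410115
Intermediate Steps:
Z(d, y) = -7 + d
O(K) = 3
J = 30 (J = 10 + 20 = 30)
T(l) = -298 + l² + 3*l (T(l) = (l² + 3*l) - 298 = -298 + l² + 3*l)
-409423 - T(J) = -409423 - (-298 + 30² + 3*30) = -409423 - (-298 + 900 + 90) = -409423 - 1*692 = -409423 - 692 = -410115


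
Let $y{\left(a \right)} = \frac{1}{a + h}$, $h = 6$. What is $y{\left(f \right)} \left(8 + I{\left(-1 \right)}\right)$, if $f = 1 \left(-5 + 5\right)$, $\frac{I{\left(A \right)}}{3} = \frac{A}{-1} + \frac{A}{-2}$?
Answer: $\frac{25}{12} \approx 2.0833$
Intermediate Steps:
$I{\left(A \right)} = - \frac{9 A}{2}$ ($I{\left(A \right)} = 3 \left(\frac{A}{-1} + \frac{A}{-2}\right) = 3 \left(A \left(-1\right) + A \left(- \frac{1}{2}\right)\right) = 3 \left(- A - \frac{A}{2}\right) = 3 \left(- \frac{3 A}{2}\right) = - \frac{9 A}{2}$)
$f = 0$ ($f = 1 \cdot 0 = 0$)
$y{\left(a \right)} = \frac{1}{6 + a}$ ($y{\left(a \right)} = \frac{1}{a + 6} = \frac{1}{6 + a}$)
$y{\left(f \right)} \left(8 + I{\left(-1 \right)}\right) = \frac{8 - - \frac{9}{2}}{6 + 0} = \frac{8 + \frac{9}{2}}{6} = \frac{1}{6} \cdot \frac{25}{2} = \frac{25}{12}$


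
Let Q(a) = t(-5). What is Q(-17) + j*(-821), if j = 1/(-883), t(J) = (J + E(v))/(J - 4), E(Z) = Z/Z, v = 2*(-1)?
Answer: 10921/7947 ≈ 1.3742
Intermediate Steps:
v = -2
E(Z) = 1
t(J) = (1 + J)/(-4 + J) (t(J) = (J + 1)/(J - 4) = (1 + J)/(-4 + J))
j = -1/883 ≈ -0.0011325
Q(a) = 4/9 (Q(a) = (1 - 5)/(-4 - 5) = -4/(-9) = -⅑*(-4) = 4/9)
Q(-17) + j*(-821) = 4/9 - 1/883*(-821) = 4/9 + 821/883 = 10921/7947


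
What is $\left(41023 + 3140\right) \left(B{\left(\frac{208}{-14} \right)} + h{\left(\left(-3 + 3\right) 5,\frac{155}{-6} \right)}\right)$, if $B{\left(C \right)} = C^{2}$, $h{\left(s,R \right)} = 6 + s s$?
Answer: $\frac{70092990}{7} \approx 1.0013 \cdot 10^{7}$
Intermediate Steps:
$h{\left(s,R \right)} = 6 + s^{2}$
$\left(41023 + 3140\right) \left(B{\left(\frac{208}{-14} \right)} + h{\left(\left(-3 + 3\right) 5,\frac{155}{-6} \right)}\right) = \left(41023 + 3140\right) \left(\left(\frac{208}{-14}\right)^{2} + \left(6 + \left(\left(-3 + 3\right) 5\right)^{2}\right)\right) = 44163 \left(\left(208 \left(- \frac{1}{14}\right)\right)^{2} + \left(6 + \left(0 \cdot 5\right)^{2}\right)\right) = 44163 \left(\left(- \frac{104}{7}\right)^{2} + \left(6 + 0^{2}\right)\right) = 44163 \left(\frac{10816}{49} + \left(6 + 0\right)\right) = 44163 \left(\frac{10816}{49} + 6\right) = 44163 \cdot \frac{11110}{49} = \frac{70092990}{7}$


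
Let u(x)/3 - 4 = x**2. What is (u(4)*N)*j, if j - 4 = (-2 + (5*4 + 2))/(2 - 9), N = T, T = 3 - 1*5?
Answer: -960/7 ≈ -137.14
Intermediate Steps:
u(x) = 12 + 3*x**2
T = -2 (T = 3 - 5 = -2)
N = -2
j = 8/7 (j = 4 + (-2 + (5*4 + 2))/(2 - 9) = 4 + (-2 + (20 + 2))/(-7) = 4 + (-2 + 22)*(-1/7) = 4 + 20*(-1/7) = 4 - 20/7 = 8/7 ≈ 1.1429)
(u(4)*N)*j = ((12 + 3*4**2)*(-2))*(8/7) = ((12 + 3*16)*(-2))*(8/7) = ((12 + 48)*(-2))*(8/7) = (60*(-2))*(8/7) = -120*8/7 = -960/7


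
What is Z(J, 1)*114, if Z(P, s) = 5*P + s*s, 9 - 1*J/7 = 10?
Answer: -3876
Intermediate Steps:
J = -7 (J = 63 - 7*10 = 63 - 70 = -7)
Z(P, s) = s**2 + 5*P (Z(P, s) = 5*P + s**2 = s**2 + 5*P)
Z(J, 1)*114 = (1**2 + 5*(-7))*114 = (1 - 35)*114 = -34*114 = -3876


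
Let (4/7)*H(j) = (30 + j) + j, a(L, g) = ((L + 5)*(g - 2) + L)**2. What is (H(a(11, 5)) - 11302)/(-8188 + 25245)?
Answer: 934/17057 ≈ 0.054758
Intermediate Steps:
a(L, g) = (L + (-2 + g)*(5 + L))**2 (a(L, g) = ((5 + L)*(-2 + g) + L)**2 = ((-2 + g)*(5 + L) + L)**2 = (L + (-2 + g)*(5 + L))**2)
H(j) = 105/2 + 7*j/2 (H(j) = 7*((30 + j) + j)/4 = 7*(30 + 2*j)/4 = 105/2 + 7*j/2)
(H(a(11, 5)) - 11302)/(-8188 + 25245) = ((105/2 + 7*(-10 - 1*11 + 5*5 + 11*5)**2/2) - 11302)/(-8188 + 25245) = ((105/2 + 7*(-10 - 11 + 25 + 55)**2/2) - 11302)/17057 = ((105/2 + (7/2)*59**2) - 11302)*(1/17057) = ((105/2 + (7/2)*3481) - 11302)*(1/17057) = ((105/2 + 24367/2) - 11302)*(1/17057) = (12236 - 11302)*(1/17057) = 934*(1/17057) = 934/17057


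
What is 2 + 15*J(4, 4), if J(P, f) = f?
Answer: 62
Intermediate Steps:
2 + 15*J(4, 4) = 2 + 15*4 = 2 + 60 = 62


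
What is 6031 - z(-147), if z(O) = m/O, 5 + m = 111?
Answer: 886663/147 ≈ 6031.7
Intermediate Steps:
m = 106 (m = -5 + 111 = 106)
z(O) = 106/O
6031 - z(-147) = 6031 - 106/(-147) = 6031 - 106*(-1)/147 = 6031 - 1*(-106/147) = 6031 + 106/147 = 886663/147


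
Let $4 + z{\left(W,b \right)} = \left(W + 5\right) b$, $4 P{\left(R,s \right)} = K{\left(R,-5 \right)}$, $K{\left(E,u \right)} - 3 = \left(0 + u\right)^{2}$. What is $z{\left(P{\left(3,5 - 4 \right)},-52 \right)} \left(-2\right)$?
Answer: $1256$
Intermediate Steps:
$K{\left(E,u \right)} = 3 + u^{2}$ ($K{\left(E,u \right)} = 3 + \left(0 + u\right)^{2} = 3 + u^{2}$)
$P{\left(R,s \right)} = 7$ ($P{\left(R,s \right)} = \frac{3 + \left(-5\right)^{2}}{4} = \frac{3 + 25}{4} = \frac{1}{4} \cdot 28 = 7$)
$z{\left(W,b \right)} = -4 + b \left(5 + W\right)$ ($z{\left(W,b \right)} = -4 + \left(W + 5\right) b = -4 + \left(5 + W\right) b = -4 + b \left(5 + W\right)$)
$z{\left(P{\left(3,5 - 4 \right)},-52 \right)} \left(-2\right) = \left(-4 + 5 \left(-52\right) + 7 \left(-52\right)\right) \left(-2\right) = \left(-4 - 260 - 364\right) \left(-2\right) = \left(-628\right) \left(-2\right) = 1256$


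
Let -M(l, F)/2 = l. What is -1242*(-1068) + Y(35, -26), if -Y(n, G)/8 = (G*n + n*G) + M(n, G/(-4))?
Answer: 1341576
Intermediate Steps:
M(l, F) = -2*l
Y(n, G) = 16*n - 16*G*n (Y(n, G) = -8*((G*n + n*G) - 2*n) = -8*((G*n + G*n) - 2*n) = -8*(2*G*n - 2*n) = -8*(-2*n + 2*G*n) = 16*n - 16*G*n)
-1242*(-1068) + Y(35, -26) = -1242*(-1068) + 16*35*(1 - 1*(-26)) = 1326456 + 16*35*(1 + 26) = 1326456 + 16*35*27 = 1326456 + 15120 = 1341576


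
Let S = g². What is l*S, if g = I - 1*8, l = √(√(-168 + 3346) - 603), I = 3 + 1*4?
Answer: √(-603 + √3178) ≈ 23.38*I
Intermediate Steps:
I = 7 (I = 3 + 4 = 7)
l = √(-603 + √3178) (l = √(√3178 - 603) = √(-603 + √3178) ≈ 23.38*I)
g = -1 (g = 7 - 1*8 = 7 - 8 = -1)
S = 1 (S = (-1)² = 1)
l*S = √(-603 + √3178)*1 = √(-603 + √3178)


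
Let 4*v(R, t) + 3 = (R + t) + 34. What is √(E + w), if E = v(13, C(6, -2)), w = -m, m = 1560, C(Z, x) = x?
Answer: I*√6198/2 ≈ 39.364*I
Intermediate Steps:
w = -1560 (w = -1*1560 = -1560)
v(R, t) = 31/4 + R/4 + t/4 (v(R, t) = -¾ + ((R + t) + 34)/4 = -¾ + (34 + R + t)/4 = -¾ + (17/2 + R/4 + t/4) = 31/4 + R/4 + t/4)
E = 21/2 (E = 31/4 + (¼)*13 + (¼)*(-2) = 31/4 + 13/4 - ½ = 21/2 ≈ 10.500)
√(E + w) = √(21/2 - 1560) = √(-3099/2) = I*√6198/2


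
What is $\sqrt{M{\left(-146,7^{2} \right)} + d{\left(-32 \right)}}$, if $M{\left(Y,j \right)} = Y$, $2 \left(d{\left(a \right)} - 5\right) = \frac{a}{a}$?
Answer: $\frac{i \sqrt{562}}{2} \approx 11.853 i$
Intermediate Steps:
$d{\left(a \right)} = \frac{11}{2}$ ($d{\left(a \right)} = 5 + \frac{a \frac{1}{a}}{2} = 5 + \frac{1}{2} \cdot 1 = 5 + \frac{1}{2} = \frac{11}{2}$)
$\sqrt{M{\left(-146,7^{2} \right)} + d{\left(-32 \right)}} = \sqrt{-146 + \frac{11}{2}} = \sqrt{- \frac{281}{2}} = \frac{i \sqrt{562}}{2}$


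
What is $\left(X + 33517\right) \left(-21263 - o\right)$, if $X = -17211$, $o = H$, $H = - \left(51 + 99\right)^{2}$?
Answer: $20170522$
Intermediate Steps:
$H = -22500$ ($H = - 150^{2} = \left(-1\right) 22500 = -22500$)
$o = -22500$
$\left(X + 33517\right) \left(-21263 - o\right) = \left(-17211 + 33517\right) \left(-21263 - -22500\right) = 16306 \left(-21263 + 22500\right) = 16306 \cdot 1237 = 20170522$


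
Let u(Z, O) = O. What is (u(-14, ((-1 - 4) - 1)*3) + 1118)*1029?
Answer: 1131900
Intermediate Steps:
(u(-14, ((-1 - 4) - 1)*3) + 1118)*1029 = (((-1 - 4) - 1)*3 + 1118)*1029 = ((-5 - 1)*3 + 1118)*1029 = (-6*3 + 1118)*1029 = (-18 + 1118)*1029 = 1100*1029 = 1131900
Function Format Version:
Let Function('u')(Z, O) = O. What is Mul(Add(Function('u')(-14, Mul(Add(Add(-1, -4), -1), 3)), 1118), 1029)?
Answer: 1131900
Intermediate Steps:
Mul(Add(Function('u')(-14, Mul(Add(Add(-1, -4), -1), 3)), 1118), 1029) = Mul(Add(Mul(Add(Add(-1, -4), -1), 3), 1118), 1029) = Mul(Add(Mul(Add(-5, -1), 3), 1118), 1029) = Mul(Add(Mul(-6, 3), 1118), 1029) = Mul(Add(-18, 1118), 1029) = Mul(1100, 1029) = 1131900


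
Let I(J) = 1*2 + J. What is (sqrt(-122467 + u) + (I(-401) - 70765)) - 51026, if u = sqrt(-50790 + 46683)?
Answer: -122190 + sqrt(-122467 + 37*I*sqrt(3)) ≈ -1.2219e+5 + 349.95*I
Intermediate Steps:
I(J) = 2 + J
u = 37*I*sqrt(3) (u = sqrt(-4107) = 37*I*sqrt(3) ≈ 64.086*I)
(sqrt(-122467 + u) + (I(-401) - 70765)) - 51026 = (sqrt(-122467 + 37*I*sqrt(3)) + ((2 - 401) - 70765)) - 51026 = (sqrt(-122467 + 37*I*sqrt(3)) + (-399 - 70765)) - 51026 = (sqrt(-122467 + 37*I*sqrt(3)) - 71164) - 51026 = (-71164 + sqrt(-122467 + 37*I*sqrt(3))) - 51026 = -122190 + sqrt(-122467 + 37*I*sqrt(3))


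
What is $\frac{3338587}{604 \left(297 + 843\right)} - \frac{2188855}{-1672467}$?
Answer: $\frac{2363611527643}{383864625840} \approx 6.1574$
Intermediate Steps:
$\frac{3338587}{604 \left(297 + 843\right)} - \frac{2188855}{-1672467} = \frac{3338587}{604 \cdot 1140} - - \frac{2188855}{1672467} = \frac{3338587}{688560} + \frac{2188855}{1672467} = \frac{2363611527643}{383864625840}$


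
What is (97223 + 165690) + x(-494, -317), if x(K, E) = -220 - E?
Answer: 263010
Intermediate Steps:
(97223 + 165690) + x(-494, -317) = (97223 + 165690) + (-220 - 1*(-317)) = 262913 + (-220 + 317) = 262913 + 97 = 263010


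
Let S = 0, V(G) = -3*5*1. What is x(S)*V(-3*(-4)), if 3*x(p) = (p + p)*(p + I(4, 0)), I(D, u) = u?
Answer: 0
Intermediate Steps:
V(G) = -15 (V(G) = -15*1 = -15)
x(p) = 2*p²/3 (x(p) = ((p + p)*(p + 0))/3 = ((2*p)*p)/3 = (2*p²)/3 = 2*p²/3)
x(S)*V(-3*(-4)) = ((⅔)*0²)*(-15) = ((⅔)*0)*(-15) = 0*(-15) = 0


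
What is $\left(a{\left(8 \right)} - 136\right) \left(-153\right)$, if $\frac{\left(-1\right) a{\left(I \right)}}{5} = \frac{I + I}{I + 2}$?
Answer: $22032$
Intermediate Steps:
$a{\left(I \right)} = - \frac{10 I}{2 + I}$ ($a{\left(I \right)} = - 5 \frac{I + I}{I + 2} = - 5 \frac{2 I}{2 + I} = - \frac{10 I}{2 + I}$)
$\left(a{\left(8 \right)} - 136\right) \left(-153\right) = \left(\left(-10\right) 8 \frac{1}{2 + 8} - 136\right) \left(-153\right) = \left(\left(-10\right) 8 \cdot \frac{1}{10} - 136\right) \left(-153\right) = \left(-8 - 136\right) \left(-153\right) = \left(-144\right) \left(-153\right) = 22032$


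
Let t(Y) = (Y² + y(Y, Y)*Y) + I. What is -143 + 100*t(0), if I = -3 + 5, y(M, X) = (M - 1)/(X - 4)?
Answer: 57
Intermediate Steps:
y(M, X) = (-1 + M)/(-4 + X)
I = 2
t(Y) = 2 + Y² + Y*(-1 + Y)/(-4 + Y) (t(Y) = (Y² + ((-1 + Y)/(-4 + Y))*Y) + 2 = (Y² + Y*(-1 + Y)/(-4 + Y)) + 2 = 2 + Y² + Y*(-1 + Y)/(-4 + Y))
-143 + 100*t(0) = -143 + 100*((-8 + 0 + 0³ - 3*0²)/(-4 + 0)) = -143 + 100*((-8 + 0 + 0 - 3*0)/(-4)) = -143 + 100*(-(-8 + 0 + 0 + 0)/4) = -143 + 100*(-¼*(-8)) = -143 + 100*2 = -143 + 200 = 57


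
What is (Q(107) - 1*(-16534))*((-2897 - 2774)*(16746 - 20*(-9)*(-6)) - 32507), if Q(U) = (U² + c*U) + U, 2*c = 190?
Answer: -3399889904215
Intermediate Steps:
c = 95 (c = (½)*190 = 95)
Q(U) = U² + 96*U (Q(U) = (U² + 95*U) + U = U² + 96*U)
(Q(107) - 1*(-16534))*((-2897 - 2774)*(16746 - 20*(-9)*(-6)) - 32507) = (107*(96 + 107) - 1*(-16534))*((-2897 - 2774)*(16746 - 20*(-9)*(-6)) - 32507) = (107*203 + 16534)*(-5671*(16746 + 180*(-6)) - 32507) = (21721 + 16534)*(-5671*(16746 - 1080) - 32507) = 38255*(-5671*15666 - 32507) = 38255*(-88841886 - 32507) = 38255*(-88874393) = -3399889904215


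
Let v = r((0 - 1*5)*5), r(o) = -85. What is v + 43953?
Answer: 43868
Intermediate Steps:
v = -85
v + 43953 = -85 + 43953 = 43868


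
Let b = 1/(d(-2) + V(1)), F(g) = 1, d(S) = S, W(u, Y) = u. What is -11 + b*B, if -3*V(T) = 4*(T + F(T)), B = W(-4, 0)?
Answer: -71/7 ≈ -10.143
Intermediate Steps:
B = -4
V(T) = -4/3 - 4*T/3 (V(T) = -4*(T + 1)/3 = -4*(1 + T)/3 = -(4 + 4*T)/3 = -4/3 - 4*T/3)
b = -3/14 (b = 1/(-2 + (-4/3 - 4/3*1)) = 1/(-2 + (-4/3 - 4/3)) = 1/(-2 - 8/3) = 1/(-14/3) = -3/14 ≈ -0.21429)
-11 + b*B = -11 - 3/14*(-4) = -11 + 6/7 = -71/7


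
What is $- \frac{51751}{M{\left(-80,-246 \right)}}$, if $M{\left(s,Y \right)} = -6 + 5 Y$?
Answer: $\frac{51751}{1236} \approx 41.87$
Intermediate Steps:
$- \frac{51751}{M{\left(-80,-246 \right)}} = - \frac{51751}{-6 + 5 \left(-246\right)} = - \frac{51751}{-6 - 1230} = - \frac{51751}{-1236} = \left(-51751\right) \left(- \frac{1}{1236}\right) = \frac{51751}{1236}$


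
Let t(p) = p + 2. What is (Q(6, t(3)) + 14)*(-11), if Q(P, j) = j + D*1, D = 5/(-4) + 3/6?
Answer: -803/4 ≈ -200.75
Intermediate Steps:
t(p) = 2 + p
D = -¾ (D = 5*(-¼) + 3*(⅙) = -5/4 + ½ = -¾ ≈ -0.75000)
Q(P, j) = -¾ + j (Q(P, j) = j - ¾*1 = j - ¾ = -¾ + j)
(Q(6, t(3)) + 14)*(-11) = ((-¾ + (2 + 3)) + 14)*(-11) = ((-¾ + 5) + 14)*(-11) = (17/4 + 14)*(-11) = (73/4)*(-11) = -803/4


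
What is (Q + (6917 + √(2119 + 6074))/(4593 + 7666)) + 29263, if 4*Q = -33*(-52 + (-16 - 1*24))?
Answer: 368046615/12259 + √8193/12259 ≈ 30023.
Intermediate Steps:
Q = 759 (Q = (-33*(-52 + (-16 - 1*24)))/4 = (-33*(-52 + (-16 - 24)))/4 = (-33*(-52 - 40))/4 = (-33*(-92))/4 = (¼)*3036 = 759)
(Q + (6917 + √(2119 + 6074))/(4593 + 7666)) + 29263 = (759 + (6917 + √(2119 + 6074))/(4593 + 7666)) + 29263 = (759 + (6917 + √8193)/12259) + 29263 = (759 + (6917 + √8193)*(1/12259)) + 29263 = (759 + (6917/12259 + √8193/12259)) + 29263 = (9311498/12259 + √8193/12259) + 29263 = 368046615/12259 + √8193/12259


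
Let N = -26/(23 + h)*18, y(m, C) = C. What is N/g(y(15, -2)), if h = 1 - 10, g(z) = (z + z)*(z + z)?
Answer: -117/56 ≈ -2.0893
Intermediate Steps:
g(z) = 4*z² (g(z) = (2*z)*(2*z) = 4*z²)
h = -9
N = -234/7 (N = -26/(23 - 9)*18 = -26/14*18 = -26*1/14*18 = -13/7*18 = -234/7 ≈ -33.429)
N/g(y(15, -2)) = -234/(7*(4*(-2)²)) = -234/(7*(4*4)) = -234/7/16 = -234/7*1/16 = -117/56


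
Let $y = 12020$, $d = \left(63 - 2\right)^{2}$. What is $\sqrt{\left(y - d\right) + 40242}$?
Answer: $\sqrt{48541} \approx 220.32$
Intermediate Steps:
$d = 3721$ ($d = 61^{2} = 3721$)
$\sqrt{\left(y - d\right) + 40242} = \sqrt{\left(12020 - 3721\right) + 40242} = \sqrt{8299 + 40242} = \sqrt{48541}$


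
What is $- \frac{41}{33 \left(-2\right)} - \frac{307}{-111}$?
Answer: $\frac{2757}{814} \approx 3.387$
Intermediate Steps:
$- \frac{41}{33 \left(-2\right)} - \frac{307}{-111} = - \frac{41}{-66} - - \frac{307}{111} = \left(-41\right) \left(- \frac{1}{66}\right) + \frac{307}{111} = \frac{41}{66} + \frac{307}{111} = \frac{2757}{814}$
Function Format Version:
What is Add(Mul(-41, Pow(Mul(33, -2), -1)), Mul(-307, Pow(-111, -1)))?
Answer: Rational(2757, 814) ≈ 3.3870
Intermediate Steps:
Add(Mul(-41, Pow(Mul(33, -2), -1)), Mul(-307, Pow(-111, -1))) = Add(Mul(-41, Pow(-66, -1)), Mul(-307, Rational(-1, 111))) = Add(Mul(-41, Rational(-1, 66)), Rational(307, 111)) = Add(Rational(41, 66), Rational(307, 111)) = Rational(2757, 814)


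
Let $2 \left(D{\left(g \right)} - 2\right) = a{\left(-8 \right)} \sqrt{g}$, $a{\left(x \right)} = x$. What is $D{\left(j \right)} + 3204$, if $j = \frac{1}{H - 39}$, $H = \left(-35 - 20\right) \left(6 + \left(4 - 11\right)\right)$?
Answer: $3205$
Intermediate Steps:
$H = 55$ ($H = - 55 \left(6 + \left(4 - 11\right)\right) = - 55 \left(6 - 7\right) = \left(-55\right) \left(-1\right) = 55$)
$j = \frac{1}{16}$ ($j = \frac{1}{55 - 39} = \frac{1}{16} \approx 0.0625$)
$D{\left(g \right)} = 2 - 4 \sqrt{g}$ ($D{\left(g \right)} = 2 + \frac{\left(-8\right) \sqrt{g}}{2} = 2 - 4 \sqrt{g}$)
$D{\left(j \right)} + 3204 = \left(2 - \frac{4}{4}\right) + 3204 = \left(2 - 1\right) + 3204 = 1 + 3204 = 3205$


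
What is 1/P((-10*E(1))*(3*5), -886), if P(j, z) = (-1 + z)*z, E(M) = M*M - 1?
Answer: 1/785882 ≈ 1.2725e-6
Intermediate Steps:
E(M) = -1 + M² (E(M) = M² - 1 = -1 + M²)
P(j, z) = z*(-1 + z)
1/P((-10*E(1))*(3*5), -886) = 1/(-886*(-1 - 886)) = 1/(-886*(-887)) = 1/785882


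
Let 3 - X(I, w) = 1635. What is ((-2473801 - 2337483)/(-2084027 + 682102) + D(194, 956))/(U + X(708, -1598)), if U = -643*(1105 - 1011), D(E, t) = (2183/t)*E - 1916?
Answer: 984791392973/41597038191100 ≈ 0.023675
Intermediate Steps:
X(I, w) = -1632 (X(I, w) = 3 - 1*1635 = 3 - 1635 = -1632)
D(E, t) = -1916 + 2183*E/t (D(E, t) = 2183*E/t - 1916 = -1916 + 2183*E/t)
U = -60442 (U = -643*94 = -60442)
((-2473801 - 2337483)/(-2084027 + 682102) + D(194, 956))/(U + X(708, -1598)) = ((-2473801 - 2337483)/(-2084027 + 682102) + (-1916 + 2183*194/956))/(-60442 - 1632) = (-4811284/(-1401925) + (-1916 + 2183*194*(1/956)))/(-62074) = (-4811284*(-1/1401925) + (-1916 + 211751/478))*(-1/62074) = (4811284/1401925 - 704097/478)*(-1/62074) = -984791392973/670120150*(-1/62074) = 984791392973/41597038191100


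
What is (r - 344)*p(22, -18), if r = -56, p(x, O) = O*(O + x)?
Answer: 28800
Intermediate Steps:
(r - 344)*p(22, -18) = (-56 - 344)*(-18*(-18 + 22)) = -(-7200)*4 = -400*(-72) = 28800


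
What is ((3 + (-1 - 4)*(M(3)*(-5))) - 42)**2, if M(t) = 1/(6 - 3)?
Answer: 8464/9 ≈ 940.44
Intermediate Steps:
M(t) = 1/3
((3 + (-1 - 4)*(M(3)*(-5))) - 42)**2 = ((3 + (-1 - 4)*((1/3)*(-5))) - 42)**2 = ((3 - 5*(-5/3)) - 42)**2 = ((3 + 25/3) - 42)**2 = (34/3 - 42)**2 = (-92/3)**2 = 8464/9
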